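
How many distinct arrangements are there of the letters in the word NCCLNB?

180

The 6 letters of NCCLNB have repeats: C appearing twice and N appearing twice.
So there are 6! / (2!·2!) = 180 distinguishable arrangements.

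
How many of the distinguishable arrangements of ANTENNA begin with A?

With the first slot taken by A, it remains to arrange the other 6 letters (NTENNA).
Those 6 letters have N appearing 3 times, giving (6)!/(3!) = 120.

120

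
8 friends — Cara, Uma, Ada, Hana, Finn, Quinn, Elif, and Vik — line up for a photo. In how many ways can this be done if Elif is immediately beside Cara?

10080

Place the 6 others and the Elif-Cara pair as 7 objects in a line; the pair has 2 internal arrangements.
So the count is 2·(7)! = 10080.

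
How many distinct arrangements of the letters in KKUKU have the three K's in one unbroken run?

3

Treat the 3 copies of K as a single block. The multiset to arrange is then {KKK, U, U}, 3 items in all.
That gives (3)!/(2!) = 3 arrangements.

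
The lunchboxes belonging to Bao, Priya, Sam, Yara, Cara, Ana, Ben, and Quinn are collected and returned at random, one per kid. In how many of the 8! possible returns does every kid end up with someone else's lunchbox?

14833

This is the derangement count D_8: permutations of 8 items with no fixed point.
By inclusion–exclusion this is Σ_{j=0}^{8} (−1)^j C(8,j)·(8−j)!.
Computing: 40320 − 40320 + 20160 − 6720 + 1680 − 336 + 56 − 8 + 1 = 14833.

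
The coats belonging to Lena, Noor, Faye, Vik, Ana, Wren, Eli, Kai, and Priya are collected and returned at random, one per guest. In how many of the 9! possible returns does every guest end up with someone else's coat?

This is the derangement count D_9: permutations of 9 items with no fixed point.
By inclusion–exclusion this is Σ_{j=0}^{9} (−1)^j C(9,j)·(9−j)!.
Computing: 362880 − 362880 + 181440 − 60480 + 15120 − 3024 + 504 − 72 + 9 − 1 = 133496.

133496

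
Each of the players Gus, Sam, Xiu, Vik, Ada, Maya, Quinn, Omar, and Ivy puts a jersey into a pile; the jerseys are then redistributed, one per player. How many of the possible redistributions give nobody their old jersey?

Let Aᵢ be the assignments in which player i gets their old jersey. We want the size of the complement of A₁∪…∪A_9.
By inclusion–exclusion this is Σ_{j=0}^{9} (−1)^j C(9,j)·(9−j)!.
Computing: 362880 − 362880 + 181440 − 60480 + 15120 − 3024 + 504 − 72 + 9 − 1 = 133496.

133496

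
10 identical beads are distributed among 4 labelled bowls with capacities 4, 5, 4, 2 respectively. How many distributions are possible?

Without the upper bounds there are C(13,3) = 286 ways to split 10 among 4 bowls.
Subtract solutions that violate a single cap (substitute x_i' = x_i − (cap_i+1)): x_1 ≥ 5 gives C(8,3) = 56; x_2 ≥ 6 gives C(7,3) = 35; x_3 ≥ 5 gives C(8,3) = 56; x_4 ≥ 3 gives C(10,3) = 120. Together 267.
Add back pairs where two caps are both exceeded: 0 + 1 + 10 + 0 + 4 + 10 = 25.
By inclusion–exclusion the count is 286 − 267 + 25 = 44.

44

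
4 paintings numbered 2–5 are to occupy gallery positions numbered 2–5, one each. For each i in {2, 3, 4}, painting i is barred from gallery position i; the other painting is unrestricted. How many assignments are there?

11

Let Aᵢ (for i ∈ {2, 3, 4}) be the placements that put painting i in its forbidden gallery position. Any j of these fix j positions, leaving (4−j)! ways to fill the rest, and there are C(3,j) ways to pick which j.
By inclusion–exclusion, the number of valid placements is Σ_{j=0}^{3} (−1)^j C(3,j)·(4−j)!.
Computing: 24 − 18 + 6 − 1 = 11.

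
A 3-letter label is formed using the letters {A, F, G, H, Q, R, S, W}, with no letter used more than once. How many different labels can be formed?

336

With no repetition, fill the 3 letters in order: 8 choices, then 7, down to 6.
8 × 7 × 6 = 336.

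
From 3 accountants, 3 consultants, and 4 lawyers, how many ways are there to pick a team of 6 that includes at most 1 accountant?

Split by how many accountants are chosen (0 through 1).
Sum: C(3,0)·C(7,6) + C(3,1)·C(7,5) = 7 + 63 = 70.

70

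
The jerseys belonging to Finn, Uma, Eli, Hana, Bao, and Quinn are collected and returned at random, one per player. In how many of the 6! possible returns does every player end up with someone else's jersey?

Count assignments avoiding every fixed point. For any j of the 6 players fixed to their old jersey, the other 6−j can be arranged in (6−j)! ways.
By inclusion–exclusion this is Σ_{j=0}^{6} (−1)^j C(6,j)·(6−j)!.
Computing: 720 − 720 + 360 − 120 + 30 − 6 + 1 = 265.

265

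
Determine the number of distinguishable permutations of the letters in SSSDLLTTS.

3780

SSSDLLTTS has 9 letters with L appearing twice, S appearing 4 times, and T appearing twice.
Dividing 9! = 362880 by 4!·2!·2! = 96 for the repeated letters gives 3780.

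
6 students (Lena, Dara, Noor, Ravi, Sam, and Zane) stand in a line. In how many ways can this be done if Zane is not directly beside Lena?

Of the 6! = 720 arrangements, those with Zane and Lena adjacent number 2 × 5! = 240 (treat the pair as a block with 2 internal orders).
Complementary counting: 720 − 240 = 480.

480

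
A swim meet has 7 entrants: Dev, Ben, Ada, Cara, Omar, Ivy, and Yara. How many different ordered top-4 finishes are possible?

840

This is an ordered selection of 4 from 7: P(7,4).
That gives 7 × 6 × 5 × 4 = 840.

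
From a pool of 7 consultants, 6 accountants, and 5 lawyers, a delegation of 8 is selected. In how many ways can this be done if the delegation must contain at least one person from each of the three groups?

41811

Total 8-person selections from all 18: C(18,8) = 43758.
Selections missing a whole group: no consultants → C(11,8) = 165; no accountants → C(12,8) = 495; no lawyers → C(13,8) = 1287.
Add back selections omitting two groups (i.e. drawn from a single group): C(7,8) + C(6,8) + C(5,8) = 0.
By inclusion–exclusion: 43758 − 1947 + 0 = 41811.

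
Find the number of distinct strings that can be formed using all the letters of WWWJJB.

60

Letter multiplicities in WWWJJB: B×1, J×2, W×3.
The number of distinct arrangements is 6!/(3!·2!) = 720/12 = 60.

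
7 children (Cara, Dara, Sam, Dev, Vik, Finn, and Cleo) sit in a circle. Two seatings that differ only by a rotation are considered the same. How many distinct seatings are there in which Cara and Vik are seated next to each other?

240

Treat {Cara, Vik} as one unit (2 internal orders) and seat the resulting 6 units around the table: (5)! circular arrangements.
So 2 × (5)! = 2 × 120 = 240.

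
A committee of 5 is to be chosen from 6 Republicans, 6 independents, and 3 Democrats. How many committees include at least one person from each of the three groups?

Unrestricted: C(15,5) = 3003 ways to pick any 5 of the 15.
Selections missing a whole group: no Republicans → C(9,5) = 126; no independents → C(9,5) = 126; no Democrats → C(12,5) = 792.
Add back selections omitting two groups (i.e. drawn from a single group): C(6,5) + C(6,5) + C(3,5) = 12.
By inclusion–exclusion: 3003 − 1044 + 12 = 1971.

1971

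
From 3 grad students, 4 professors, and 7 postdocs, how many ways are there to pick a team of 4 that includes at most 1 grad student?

825

Split by how many grad students are chosen (0 through 1).
Sum: C(3,0)·C(11,4) + C(3,1)·C(11,3) = 330 + 495 = 825.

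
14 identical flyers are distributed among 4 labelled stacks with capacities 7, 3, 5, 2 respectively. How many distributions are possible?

Ignoring the caps, the number of non-negative solutions to x_1+…+x_4 = 14 is C(17,3) = 680.
Subtract solutions that violate a single cap (substitute x_i' = x_i − (cap_i+1)): x_1 ≥ 8 gives C(9,3) = 84; x_2 ≥ 4 gives C(13,3) = 286; x_3 ≥ 6 gives C(11,3) = 165; x_4 ≥ 3 gives C(14,3) = 364. Together 899.
Add back pairs where two caps are both exceeded: 10 + 1 + 20 + 35 + 120 + 56 = 242.
Subtract triples: 0 + 0 + 0 + 4 = 4.
By inclusion–exclusion the count is 680 − 899 + 242 − 4 = 19.

19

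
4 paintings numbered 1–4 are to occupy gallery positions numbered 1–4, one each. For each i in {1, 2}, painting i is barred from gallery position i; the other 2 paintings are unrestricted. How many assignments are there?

Let Aᵢ (for i ∈ {1, 2}) be the placements that put painting i in its forbidden gallery position. Any j of these fix j positions, leaving (4−j)! ways to fill the rest, and there are C(2,j) ways to pick which j.
By inclusion–exclusion, the number of valid placements is Σ_{j=0}^{2} (−1)^j C(2,j)·(4−j)!.
Computing: 24 − 12 + 2 = 14.

14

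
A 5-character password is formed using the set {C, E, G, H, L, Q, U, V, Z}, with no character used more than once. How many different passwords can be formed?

With no repetition, fill the 5 characters in order: 9 choices, then 8, down to 5.
9 × 8 × 7 × 6 × 5 = 15120.

15120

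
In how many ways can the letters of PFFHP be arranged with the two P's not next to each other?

18

There are 5!/(2!·2!) = 30 arrangements of PFFHP in total.
If the two P's are adjacent, glue them into one block, leaving 4 items to arrange: (4)!/(2!) = 12 ways.
Hence 30 − 12 = 18.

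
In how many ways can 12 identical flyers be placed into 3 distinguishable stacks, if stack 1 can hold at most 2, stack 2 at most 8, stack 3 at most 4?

6

Without the upper bounds there are C(14,2) = 91 ways to split 12 among 3 stacks.
Subtract solutions that violate a single cap (substitute x_i' = x_i − (cap_i+1)): x_1 ≥ 3 gives C(11,2) = 55; x_2 ≥ 9 gives C(5,2) = 10; x_3 ≥ 5 gives C(9,2) = 36. Together 101.
Add back pairs where two caps are both exceeded: 1 + 15 + 0 = 16.
By inclusion–exclusion the count is 91 − 101 + 16 = 6.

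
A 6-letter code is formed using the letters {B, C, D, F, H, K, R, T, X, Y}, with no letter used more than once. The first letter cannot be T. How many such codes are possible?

The first letter has 10−1 = 9 choices (anything except T).
The remaining 5 letters are filled from the other 9 symbols without repetition: 9 × 8 × 7 × 6 × 5 = 15120.
Total: 9 × 15120 = 136080.

136080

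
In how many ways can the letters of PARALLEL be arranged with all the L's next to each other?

Treat the 3 copies of L as a single block. The multiset to arrange is then {LLL, A, A, E, P, R}, 6 items in all.
That gives (6)!/(2!) = 360 arrangements.

360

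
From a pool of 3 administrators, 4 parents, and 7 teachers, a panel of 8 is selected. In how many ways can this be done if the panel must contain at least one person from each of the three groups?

2793

Unrestricted: C(14,8) = 3003 ways to pick any 8 of the 14.
Selections missing a whole group: no administrators → C(11,8) = 165; no parents → C(10,8) = 45; no teachers → C(7,8) = 0.
Add back selections omitting two groups (i.e. drawn from a single group): C(3,8) + C(4,8) + C(7,8) = 0.
By inclusion–exclusion: 3003 − 210 + 0 = 2793.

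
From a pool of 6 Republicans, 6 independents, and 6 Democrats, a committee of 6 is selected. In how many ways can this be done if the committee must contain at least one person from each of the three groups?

15795

Unrestricted: C(18,6) = 18564 ways to pick any 6 of the 18.
Subtract selections that omit an entire group: no Republicans → C(12,6) = 924; no independents → C(12,6) = 924; no Democrats → C(12,6) = 924.
Add back selections omitting two groups (i.e. drawn from a single group): C(6,6) + C(6,6) + C(6,6) = 3.
By inclusion–exclusion: 18564 − 2772 + 3 = 15795.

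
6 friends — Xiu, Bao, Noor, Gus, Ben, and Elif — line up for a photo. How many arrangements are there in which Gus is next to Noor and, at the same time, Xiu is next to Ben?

96

Treat {Gus,Noor} as one block (2 orders) and {Xiu,Ben} as another (2 orders).
That leaves 4 units to arrange: 2 × 2 × 4! = 4 × 24 = 96.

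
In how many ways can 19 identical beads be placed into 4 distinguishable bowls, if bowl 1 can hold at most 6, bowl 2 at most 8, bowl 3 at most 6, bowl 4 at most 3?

Without the upper bounds there are C(22,3) = 1540 ways to split 19 among 4 bowls.
Subtract solutions that violate a single cap (substitute x_i' = x_i − (cap_i+1)): x_1 ≥ 7 gives C(15,3) = 455; x_2 ≥ 9 gives C(13,3) = 286; x_3 ≥ 7 gives C(15,3) = 455; x_4 ≥ 4 gives C(18,3) = 816. Together 2012.
Add back pairs where two caps are both exceeded: 20 + 56 + 165 + 20 + 84 + 165 = 510.
Subtract triples: 0 + 0 + 4 + 0 = 4.
By inclusion–exclusion the count is 1540 − 2012 + 510 − 4 = 34.

34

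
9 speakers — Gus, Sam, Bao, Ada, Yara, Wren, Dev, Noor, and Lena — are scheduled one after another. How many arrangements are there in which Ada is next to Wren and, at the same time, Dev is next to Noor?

Treat {Ada,Wren} as one block (2 orders) and {Dev,Noor} as another (2 orders).
That leaves 7 units to arrange: 2 × 2 × 7! = 4 × 5040 = 20160.

20160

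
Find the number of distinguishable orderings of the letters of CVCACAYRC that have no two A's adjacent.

Total arrangements of CVCACAYRC: 9!/(4!·2!) = 7560.
If the two A's are adjacent, glue them into one block, leaving 8 items to arrange: (8)!/(4!) = 1680 ways.
Subtracting, 7560 − 1680 = 5880 arrangements keep the A's apart.

5880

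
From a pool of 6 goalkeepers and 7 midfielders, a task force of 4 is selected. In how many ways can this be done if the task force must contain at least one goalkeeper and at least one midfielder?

Unrestricted: C(13,4) = 715 ways to pick any 4 of the 13.
Subtract selections that omit an entire group: no goalkeepers → C(7,4) = 35; no midfielders → C(6,4) = 15.
Both groups omitted at once is impossible, so 715 − 50 = 665.

665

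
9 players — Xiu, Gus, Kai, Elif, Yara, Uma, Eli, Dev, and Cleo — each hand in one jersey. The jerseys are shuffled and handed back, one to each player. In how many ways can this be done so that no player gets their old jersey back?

133496

Count assignments avoiding every fixed point. For any j of the 9 players fixed to their old jersey, the other 9−j can be arranged in (9−j)! ways.
By inclusion–exclusion this is Σ_{j=0}^{9} (−1)^j C(9,j)·(9−j)!.
Computing: 362880 − 362880 + 181440 − 60480 + 15120 − 3024 + 504 − 72 + 9 − 1 = 133496.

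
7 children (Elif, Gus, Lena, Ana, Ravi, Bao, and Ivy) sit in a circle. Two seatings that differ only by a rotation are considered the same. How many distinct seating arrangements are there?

720

Around a circle, 7 distinct people have 7!/7 = (6)! = 720 rotationally distinct seatings.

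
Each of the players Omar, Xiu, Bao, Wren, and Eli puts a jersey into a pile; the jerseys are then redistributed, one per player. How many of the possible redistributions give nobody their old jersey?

44

Count assignments avoiding every fixed point. For any j of the 5 players fixed to their old jersey, the other 5−j can be arranged in (5−j)! ways.
By inclusion–exclusion this is Σ_{j=0}^{5} (−1)^j C(5,j)·(5−j)!.
Computing: 120 − 120 + 60 − 20 + 5 − 1 = 44.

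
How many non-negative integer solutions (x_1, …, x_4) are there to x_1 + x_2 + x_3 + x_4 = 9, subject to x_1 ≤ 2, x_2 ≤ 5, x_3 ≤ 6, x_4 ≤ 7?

Without the upper bounds there are C(12,3) = 220 ways to split 9 among 4 variables.
Subtract solutions that violate a single cap (substitute x_i' = x_i − (cap_i+1)): x_1 ≥ 3 gives C(9,3) = 84; x_2 ≥ 6 gives C(6,3) = 20; x_3 ≥ 7 gives C(5,3) = 10; x_4 ≥ 8 gives C(4,3) = 4. Together 118.
Add back pairs where two caps are both exceeded: 1 + 0 + 0 + 0 + 0 + 0 = 1.
By inclusion–exclusion the count is 220 − 118 + 1 = 103.

103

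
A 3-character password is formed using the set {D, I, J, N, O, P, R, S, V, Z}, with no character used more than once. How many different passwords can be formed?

720

With no repetition, fill the 3 characters in order: 10 choices, then 9, down to 8.
10 × 9 × 8 = 720.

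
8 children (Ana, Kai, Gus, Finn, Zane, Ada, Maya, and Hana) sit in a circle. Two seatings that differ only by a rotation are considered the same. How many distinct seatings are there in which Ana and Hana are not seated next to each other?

3600

All circular seatings of 8 people number (7)! = 5040.
Those with Ana next to Hana: fuse the pair into one unit and seat 7 units around a circle — 2·(6)! = 1440.
Subtracting, 5040 − 1440 = 3600.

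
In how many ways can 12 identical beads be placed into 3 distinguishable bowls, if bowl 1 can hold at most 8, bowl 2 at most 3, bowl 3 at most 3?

By stars and bars, unrestricted non-negative solutions to x_1+…+x_3 = 12 number C(12+2,2) = 91.
Subtract solutions that violate a single cap (substitute x_i' = x_i − (cap_i+1)): x_1 ≥ 9 gives C(5,2) = 10; x_2 ≥ 4 gives C(10,2) = 45; x_3 ≥ 4 gives C(10,2) = 45. Together 100.
Add back pairs where two caps are both exceeded: 0 + 0 + 15 = 15.
By inclusion–exclusion the count is 91 − 100 + 15 = 6.

6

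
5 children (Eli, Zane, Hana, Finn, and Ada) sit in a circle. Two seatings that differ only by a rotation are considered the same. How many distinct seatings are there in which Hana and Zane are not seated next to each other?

12

Without the restriction there are (4)! = 24 seatings.
Seatings with Hana beside Zane: treat them as a block with 2 internal orders, giving 2 × (3)! = 12.
Subtracting, 24 − 12 = 12.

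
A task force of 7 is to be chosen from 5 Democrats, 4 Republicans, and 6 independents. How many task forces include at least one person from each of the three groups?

5949

Unrestricted: C(15,7) = 6435 ways to pick any 7 of the 15.
Selections missing a whole group: no Democrats → C(10,7) = 120; no Republicans → C(11,7) = 330; no independents → C(9,7) = 36.
Add back selections omitting two groups (i.e. drawn from a single group): C(5,7) + C(4,7) + C(6,7) = 0.
By inclusion–exclusion: 6435 − 486 + 0 = 5949.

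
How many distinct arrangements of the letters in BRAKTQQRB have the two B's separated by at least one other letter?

There are 9!/(2!·2!·2!) = 45360 arrangements of BRAKTQQRB in total.
If the two B's are adjacent, glue them into one block, leaving 8 items to arrange: (8)!/(2!·2!) = 10080 ways.
Subtracting, 45360 − 10080 = 35280 arrangements keep the B's apart.

35280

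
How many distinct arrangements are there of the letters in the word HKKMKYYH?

The 8 letters of HKKMKYYH have repeats: H appearing twice, K appearing 3 times, and Y appearing twice.
So there are 8! / (3!·2!·2!) = 1680 distinguishable arrangements.

1680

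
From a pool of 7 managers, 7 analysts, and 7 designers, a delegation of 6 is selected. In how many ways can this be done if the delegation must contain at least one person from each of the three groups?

45276

Unrestricted: C(21,6) = 54264 ways to pick any 6 of the 21.
Subtract selections that omit an entire group: no managers → C(14,6) = 3003; no analysts → C(14,6) = 3003; no designers → C(14,6) = 3003.
Add back selections omitting two groups (i.e. drawn from a single group): C(7,6) + C(7,6) + C(7,6) = 21.
By inclusion–exclusion: 54264 − 9009 + 21 = 45276.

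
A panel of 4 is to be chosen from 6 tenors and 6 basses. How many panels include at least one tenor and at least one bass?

Unrestricted: C(12,4) = 495 ways to pick any 4 of the 12.
Subtract selections that omit an entire group: no tenors → C(6,4) = 15; no basses → C(6,4) = 15.
Both groups omitted at once is impossible, so 495 − 30 = 465.

465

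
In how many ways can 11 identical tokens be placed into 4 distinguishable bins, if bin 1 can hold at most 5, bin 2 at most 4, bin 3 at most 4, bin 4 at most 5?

92

Without the upper bounds there are C(14,3) = 364 ways to split 11 among 4 bins.
Subtract solutions that violate a single cap (substitute x_i' = x_i − (cap_i+1)): x_1 ≥ 6 gives C(8,3) = 56; x_2 ≥ 5 gives C(9,3) = 84; x_3 ≥ 5 gives C(9,3) = 84; x_4 ≥ 6 gives C(8,3) = 56. Together 280.
Add back pairs where two caps are both exceeded: 1 + 1 + 0 + 4 + 1 + 1 = 8.
By inclusion–exclusion the count is 364 − 280 + 8 = 92.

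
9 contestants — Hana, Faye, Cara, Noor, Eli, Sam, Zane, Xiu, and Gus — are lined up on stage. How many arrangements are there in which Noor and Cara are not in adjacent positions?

There are 9! = 362880 arrangements in all. If Noor and Cara are adjacent, merging them into one block gives 2·(8)! = 80640 arrangements.
So 362880 − 80640 = 282240 arrangements keep them apart.

282240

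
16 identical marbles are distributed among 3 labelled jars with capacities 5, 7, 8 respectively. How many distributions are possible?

15

By stars and bars, unrestricted non-negative solutions to x_1+…+x_3 = 16 number C(16+2,2) = 153.
Subtract solutions that violate a single cap (substitute x_i' = x_i − (cap_i+1)): x_1 ≥ 6 gives C(12,2) = 66; x_2 ≥ 8 gives C(10,2) = 45; x_3 ≥ 9 gives C(9,2) = 36. Together 147.
Add back pairs where two caps are both exceeded: 6 + 3 + 0 = 9.
By inclusion–exclusion the count is 153 − 147 + 9 = 15.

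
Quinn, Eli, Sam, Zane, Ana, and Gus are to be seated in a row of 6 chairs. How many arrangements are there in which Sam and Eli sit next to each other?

240

Glue Sam and Eli into one block (2 internal orders), leaving 5 units to arrange in a row.
So the count is 2·(5)! = 240.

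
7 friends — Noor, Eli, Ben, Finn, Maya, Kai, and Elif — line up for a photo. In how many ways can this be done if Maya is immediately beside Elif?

1440

Glue Maya and Elif into one block (2 internal orders), leaving 6 units to arrange in a row.
That gives 2 × 6! = 2 × 720 = 1440.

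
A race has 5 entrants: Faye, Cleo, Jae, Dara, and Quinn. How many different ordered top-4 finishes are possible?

120

This is an ordered selection of 4 from 5: P(5,4).
That gives 5 × 4 × 3 × 2 = 120.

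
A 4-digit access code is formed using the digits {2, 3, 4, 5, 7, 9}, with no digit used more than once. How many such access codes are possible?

Choose and order 4 of the 6 symbols: the first digit has 6 options, the next 5, then 4, 3.
That product is 6 × 5 × 4 × 3 = 360.

360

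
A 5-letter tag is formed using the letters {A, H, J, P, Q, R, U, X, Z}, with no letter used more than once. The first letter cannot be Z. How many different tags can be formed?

13440

The first letter has 9−1 = 8 choices (anything except Z).
The remaining 4 letters are filled from the other 8 symbols without repetition: 8 × 7 × 6 × 5 = 1680.
Total: 8 × 1680 = 13440.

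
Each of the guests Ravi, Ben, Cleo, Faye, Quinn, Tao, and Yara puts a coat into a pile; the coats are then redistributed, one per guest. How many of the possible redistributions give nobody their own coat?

This is the derangement count D_7: permutations of 7 items with no fixed point.
By inclusion–exclusion this is Σ_{j=0}^{7} (−1)^j C(7,j)·(7−j)!.
Computing: 5040 − 5040 + 2520 − 840 + 210 − 42 + 7 − 1 = 1854.

1854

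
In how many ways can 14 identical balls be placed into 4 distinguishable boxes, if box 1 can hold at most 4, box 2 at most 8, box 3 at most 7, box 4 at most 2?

75

Without the upper bounds there are C(17,3) = 680 ways to split 14 among 4 boxes.
Subtract solutions that violate a single cap (substitute x_i' = x_i − (cap_i+1)): x_1 ≥ 5 gives C(12,3) = 220; x_2 ≥ 9 gives C(8,3) = 56; x_3 ≥ 8 gives C(9,3) = 84; x_4 ≥ 3 gives C(14,3) = 364. Together 724.
Add back pairs where two caps are both exceeded: 1 + 4 + 84 + 0 + 10 + 20 = 119.
By inclusion–exclusion the count is 680 − 724 + 119 = 75.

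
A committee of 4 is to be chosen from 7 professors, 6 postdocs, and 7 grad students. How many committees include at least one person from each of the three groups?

Unrestricted: C(20,4) = 4845 ways to pick any 4 of the 20.
Selections missing a whole group: no professors → C(13,4) = 715; no postdocs → C(14,4) = 1001; no grad students → C(13,4) = 715.
Add back selections omitting two groups (i.e. drawn from a single group): C(7,4) + C(6,4) + C(7,4) = 85.
By inclusion–exclusion: 4845 − 2431 + 85 = 2499.

2499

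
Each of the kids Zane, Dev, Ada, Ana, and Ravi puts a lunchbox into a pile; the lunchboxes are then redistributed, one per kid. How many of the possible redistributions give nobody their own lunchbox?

44

This is the derangement count D_5: permutations of 5 items with no fixed point.
By inclusion–exclusion this is Σ_{j=0}^{5} (−1)^j C(5,j)·(5−j)!.
Computing: 120 − 120 + 60 − 20 + 5 − 1 = 44.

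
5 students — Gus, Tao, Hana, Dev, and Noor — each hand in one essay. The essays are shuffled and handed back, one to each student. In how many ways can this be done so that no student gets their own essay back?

44

Count assignments avoiding every fixed point. For any j of the 5 students fixed to their own essay, the other 5−j can be arranged in (5−j)! ways.
By inclusion–exclusion this is Σ_{j=0}^{5} (−1)^j C(5,j)·(5−j)!.
Computing: 120 − 120 + 60 − 20 + 5 − 1 = 44.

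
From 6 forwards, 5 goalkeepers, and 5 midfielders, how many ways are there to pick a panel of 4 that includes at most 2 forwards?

Split by how many forwards are chosen (0 through 2).
Sum: C(6,0)·C(10,4) + C(6,1)·C(10,3) + C(6,2)·C(10,2) = 210 + 720 + 675 = 1605.

1605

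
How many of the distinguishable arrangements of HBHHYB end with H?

With the last slot taken by H, it remains to arrange the other 5 letters (BHHYB).
Those 5 letters have B appearing twice and H appearing twice, giving (5)!/(2!·2!) = 30.

30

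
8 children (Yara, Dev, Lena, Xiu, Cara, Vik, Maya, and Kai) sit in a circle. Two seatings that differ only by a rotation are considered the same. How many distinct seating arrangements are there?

5040

Around a circle, 8 distinct people have 8!/8 = (7)! = 5040 rotationally distinct seatings.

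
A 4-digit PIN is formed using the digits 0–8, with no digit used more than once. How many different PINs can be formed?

With no repetition, fill the 4 digits in order: 9 choices, then 8, down to 6.
That product is 9 × 8 × 7 × 6 = 3024.

3024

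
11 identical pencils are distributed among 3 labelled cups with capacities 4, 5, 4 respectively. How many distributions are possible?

6

Without the upper bounds there are C(13,2) = 78 ways to split 11 among 3 cups.
Subtract solutions that violate a single cap (substitute x_i' = x_i − (cap_i+1)): x_1 ≥ 5 gives C(8,2) = 28; x_2 ≥ 6 gives C(7,2) = 21; x_3 ≥ 5 gives C(8,2) = 28. Together 77.
Add back pairs where two caps are both exceeded: 1 + 3 + 1 = 5.
By inclusion–exclusion the count is 78 − 77 + 5 = 6.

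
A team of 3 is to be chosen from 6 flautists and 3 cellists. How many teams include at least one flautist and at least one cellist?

With no constraint there are C(9,3) = 84 possible selections.
Selections missing a whole group: no flautists → C(3,3) = 1; no cellists → C(6,3) = 20.
Both groups omitted at once is impossible, so 84 − 21 = 63.

63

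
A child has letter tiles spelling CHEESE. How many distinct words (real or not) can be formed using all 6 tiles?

120

The 6 letters of CHEESE have repeats: E appearing 3 times.
Dividing 6! = 720 by 3! = 6 for the repeated letters gives 120.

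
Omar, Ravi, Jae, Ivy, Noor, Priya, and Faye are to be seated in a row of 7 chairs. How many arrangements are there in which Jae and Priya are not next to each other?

3600

There are 7! = 5040 arrangements in all. If Jae and Priya are adjacent, merging them into one block gives 2·(6)! = 1440 arrangements.
Complementary counting: 5040 − 1440 = 3600.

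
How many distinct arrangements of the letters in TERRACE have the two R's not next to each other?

900

There are 7!/(2!·2!) = 1260 arrangements of TERRACE in total.
If the two R's are adjacent, glue them into one block, leaving 6 items to arrange: (6)!/(2!) = 360 ways.
Subtracting, 1260 − 360 = 900 arrangements keep the R's apart.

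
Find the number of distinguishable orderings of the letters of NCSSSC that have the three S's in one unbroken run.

Treat the 3 copies of S as a single block. The multiset to arrange is then {SSS, C, C, N}, 4 items in all.
That gives (4)!/(2!) = 12 arrangements.

12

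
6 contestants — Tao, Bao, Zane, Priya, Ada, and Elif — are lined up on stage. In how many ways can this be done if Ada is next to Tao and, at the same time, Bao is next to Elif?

Treat {Ada,Tao} as one block (2 orders) and {Bao,Elif} as another (2 orders).
That leaves 4 units to arrange: 2 × 2 × 4! = 4 × 24 = 96.

96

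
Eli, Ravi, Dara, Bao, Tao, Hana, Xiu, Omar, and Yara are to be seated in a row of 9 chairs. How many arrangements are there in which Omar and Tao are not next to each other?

There are 9! = 362880 arrangements in all. If Omar and Tao are adjacent, merging them into one block gives 2·(8)! = 80640 arrangements.
So 362880 − 80640 = 282240 arrangements keep them apart.

282240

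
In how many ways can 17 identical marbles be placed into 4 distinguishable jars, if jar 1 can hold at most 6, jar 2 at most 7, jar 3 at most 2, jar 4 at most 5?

19

By stars and bars, unrestricted non-negative solutions to x_1+…+x_4 = 17 number C(17+3,3) = 1140.
Subtract solutions that violate a single cap (substitute x_i' = x_i − (cap_i+1)): x_1 ≥ 7 gives C(13,3) = 286; x_2 ≥ 8 gives C(12,3) = 220; x_3 ≥ 3 gives C(17,3) = 680; x_4 ≥ 6 gives C(14,3) = 364. Together 1550.
Add back pairs where two caps are both exceeded: 10 + 120 + 35 + 84 + 20 + 165 = 434.
Subtract triples: 0 + 0 + 4 + 1 = 5.
By inclusion–exclusion the count is 1140 − 1550 + 434 − 5 = 19.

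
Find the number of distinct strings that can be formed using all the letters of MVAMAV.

Letter multiplicities in MVAMAV: A×2, M×2, V×2.
The number of distinct arrangements is 6!/(2!·2!·2!) = 720/8 = 90.

90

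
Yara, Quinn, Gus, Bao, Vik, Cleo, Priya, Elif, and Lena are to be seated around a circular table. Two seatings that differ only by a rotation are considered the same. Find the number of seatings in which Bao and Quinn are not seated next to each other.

All circular seatings of 9 people number (8)! = 40320.
Those with Bao next to Quinn: fuse the pair into one unit and seat 8 units around a circle — 2·(7)! = 10080.
Subtracting, 40320 − 10080 = 30240.

30240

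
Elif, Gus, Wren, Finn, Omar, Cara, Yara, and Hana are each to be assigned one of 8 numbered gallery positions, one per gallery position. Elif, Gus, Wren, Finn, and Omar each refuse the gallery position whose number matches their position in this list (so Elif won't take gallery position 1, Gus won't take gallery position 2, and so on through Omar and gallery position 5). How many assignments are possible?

Let Aᵢ (for 1 ≤ i ≤ 5) be the placements that put person i in their forbidden gallery position. Any j of these fix j positions, leaving (8−j)! ways to fill the rest, and there are C(5,j) ways to pick which j.
By inclusion–exclusion, the number of valid placements is Σ_{j=0}^{5} (−1)^j C(5,j)·(8−j)!.
Computing: 40320 − 25200 + 7200 − 1200 + 120 − 6 = 21234.

21234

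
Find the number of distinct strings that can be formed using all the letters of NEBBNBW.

420

The 7 letters of NEBBNBW have repeats: B appearing 3 times and N appearing twice.
So there are 7! / (3!·2!) = 420 distinguishable arrangements.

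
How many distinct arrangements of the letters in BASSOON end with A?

With the last slot taken by A, it remains to arrange the other 6 letters (BSSOON).
Those 6 letters have O appearing twice and S appearing twice, giving (6)!/(2!·2!) = 180.

180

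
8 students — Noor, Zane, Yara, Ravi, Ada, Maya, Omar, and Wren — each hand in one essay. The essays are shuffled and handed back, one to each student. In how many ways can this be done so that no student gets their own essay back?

14833

Count assignments avoiding every fixed point. For any j of the 8 students fixed to their own essay, the other 8−j can be arranged in (8−j)! ways.
By inclusion–exclusion this is Σ_{j=0}^{8} (−1)^j C(8,j)·(8−j)!.
Computing: 40320 − 40320 + 20160 − 6720 + 1680 − 336 + 56 − 8 + 1 = 14833.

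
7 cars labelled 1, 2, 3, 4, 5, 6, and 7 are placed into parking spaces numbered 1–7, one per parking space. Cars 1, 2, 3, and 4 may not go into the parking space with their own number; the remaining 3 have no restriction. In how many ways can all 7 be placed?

Let Aᵢ (for 1 ≤ i ≤ 4) be the placements that put car i in its forbidden parking space. Any j of these fix j positions, leaving (7−j)! ways to fill the rest, and there are C(4,j) ways to pick which j.
By inclusion–exclusion, the number of valid placements is Σ_{j=0}^{4} (−1)^j C(4,j)·(7−j)!.
Computing: 5040 − 2880 + 720 − 96 + 6 = 2790.

2790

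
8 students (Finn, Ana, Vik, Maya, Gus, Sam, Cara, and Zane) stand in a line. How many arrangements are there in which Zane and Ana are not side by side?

30240

Of the 8! = 40320 arrangements, those with Zane and Ana adjacent number 2 × 7! = 10080 (treat the pair as a block with 2 internal orders).
Complementary counting: 40320 − 10080 = 30240.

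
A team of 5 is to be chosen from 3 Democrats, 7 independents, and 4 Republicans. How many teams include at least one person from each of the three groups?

Total 5-person selections from all 14: C(14,5) = 2002.
Subtract selections that omit an entire group: no Democrats → C(11,5) = 462; no independents → C(7,5) = 21; no Republicans → C(10,5) = 252.
Add back selections omitting two groups (i.e. drawn from a single group): C(3,5) + C(7,5) + C(4,5) = 21.
By inclusion–exclusion: 2002 − 735 + 21 = 1288.

1288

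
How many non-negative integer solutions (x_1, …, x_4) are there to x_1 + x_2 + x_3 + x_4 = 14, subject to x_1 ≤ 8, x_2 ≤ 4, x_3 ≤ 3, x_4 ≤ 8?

128

By stars and bars, unrestricted non-negative solutions to x_1+…+x_4 = 14 number C(14+3,3) = 680.
Subtract solutions that violate a single cap (substitute x_i' = x_i − (cap_i+1)): x_1 ≥ 9 gives C(8,3) = 56; x_2 ≥ 5 gives C(12,3) = 220; x_3 ≥ 4 gives C(13,3) = 286; x_4 ≥ 9 gives C(8,3) = 56. Together 618.
Add back pairs where two caps are both exceeded: 1 + 4 + 0 + 56 + 1 + 4 = 66.
By inclusion–exclusion the count is 680 − 618 + 66 = 128.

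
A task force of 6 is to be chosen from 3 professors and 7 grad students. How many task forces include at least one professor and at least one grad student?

Total 6-person selections from all 10: C(10,6) = 210.
Selections missing a whole group: no professors → C(7,6) = 7; no grad students → C(3,6) = 0.
Both groups omitted at once is impossible, so 210 − 7 = 203.

203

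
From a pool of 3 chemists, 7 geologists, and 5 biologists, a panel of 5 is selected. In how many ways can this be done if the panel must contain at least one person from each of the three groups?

With no constraint there are C(15,5) = 3003 possible selections.
Subtract selections that omit an entire group: no chemists → C(12,5) = 792; no geologists → C(8,5) = 56; no biologists → C(10,5) = 252.
Add back selections omitting two groups (i.e. drawn from a single group): C(3,5) + C(7,5) + C(5,5) = 22.
By inclusion–exclusion: 3003 − 1100 + 22 = 1925.

1925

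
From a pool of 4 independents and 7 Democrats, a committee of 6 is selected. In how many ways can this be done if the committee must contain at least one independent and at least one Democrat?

Unrestricted: C(11,6) = 462 ways to pick any 6 of the 11.
Selections missing a whole group: no independents → C(7,6) = 7; no Democrats → C(4,6) = 0.
Both groups omitted at once is impossible, so 462 − 7 = 455.

455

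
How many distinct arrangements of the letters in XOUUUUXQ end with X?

Fix X in the last position and arrange the remaining 7 letters.
Those 7 letters have U appearing 4 times, giving (7)!/(4!) = 210.

210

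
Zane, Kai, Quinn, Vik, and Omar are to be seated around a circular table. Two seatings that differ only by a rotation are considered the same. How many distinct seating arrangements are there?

Fix one person's seat to break rotational symmetry; the remaining 4 people can be arranged in (4)! = 24 ways.

24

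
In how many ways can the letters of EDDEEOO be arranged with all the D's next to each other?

60

Treat the 2 copies of D as a single block. The multiset to arrange is then {DD, E, E, E, O, O}, 6 items in all.
That gives (6)!/(3!·2!) = 60 arrangements.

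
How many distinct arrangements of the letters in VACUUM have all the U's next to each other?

Treat the 2 copies of U as a single block. The multiset to arrange is then {UU, A, C, M, V}, 5 items in all.
All 5 items are distinct, so there are (5)! = 120 arrangements.

120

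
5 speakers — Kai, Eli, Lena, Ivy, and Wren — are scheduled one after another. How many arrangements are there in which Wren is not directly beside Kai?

There are 5! = 120 arrangements in all. If Wren and Kai are adjacent, merging them into one block gives 2·(4)! = 48 arrangements.
Complementary counting: 120 − 48 = 72.

72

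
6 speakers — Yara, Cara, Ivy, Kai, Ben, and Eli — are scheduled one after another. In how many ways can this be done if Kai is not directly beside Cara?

Of the 6! = 720 arrangements, those with Kai and Cara adjacent number 2 × 5! = 240 (treat the pair as a block with 2 internal orders).
So 720 − 240 = 480 arrangements keep them apart.

480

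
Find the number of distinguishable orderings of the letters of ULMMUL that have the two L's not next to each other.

Total arrangements of ULMMUL: 6!/(2!·2!·2!) = 90.
If the two L's are adjacent, glue them into one block, leaving 5 items to arrange: (5)!/(2!·2!) = 30 ways.
Subtracting, 90 − 30 = 60 arrangements keep the L's apart.

60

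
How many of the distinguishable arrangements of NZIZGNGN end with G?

Fix G in the last position and arrange the remaining 7 letters.
Those 7 letters have N appearing 3 times and Z appearing twice, giving (7)!/(3!·2!) = 420.

420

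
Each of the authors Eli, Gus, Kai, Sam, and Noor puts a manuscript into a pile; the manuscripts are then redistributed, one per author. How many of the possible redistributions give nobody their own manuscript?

44

Let Aᵢ be the assignments in which author i gets their own manuscript. We want the size of the complement of A₁∪…∪A_5.
By inclusion–exclusion this is Σ_{j=0}^{5} (−1)^j C(5,j)·(5−j)!.
Computing: 120 − 120 + 60 − 20 + 5 − 1 = 44.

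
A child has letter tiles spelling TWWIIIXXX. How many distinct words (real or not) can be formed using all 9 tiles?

The 9 letters of TWWIIIXXX have repeats: I appearing 3 times, W appearing twice, and X appearing 3 times.
The number of distinct arrangements is 9!/(3!·3!·2!) = 362880/72 = 5040.

5040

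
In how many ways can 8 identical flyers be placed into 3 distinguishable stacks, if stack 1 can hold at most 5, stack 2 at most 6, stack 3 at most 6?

Without the upper bounds there are C(10,2) = 45 ways to split 8 among 3 stacks.
Subtract solutions that violate a single cap (substitute x_i' = x_i − (cap_i+1)): x_1 ≥ 6 gives C(4,2) = 6; x_2 ≥ 7 gives C(3,2) = 3; x_3 ≥ 7 gives C(3,2) = 3. Together 12.
No two caps can be exceeded simultaneously, so the pair terms are all 0.
By inclusion–exclusion the count is 45 − 12 + 0 = 33.

33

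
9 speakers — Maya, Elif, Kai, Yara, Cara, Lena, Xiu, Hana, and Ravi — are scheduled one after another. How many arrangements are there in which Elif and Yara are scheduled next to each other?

Treat {Elif, Yara} as a single unit. There are 8 units to order, and the pair itself can be ordered 2 ways.
That gives 2 × 8! = 2 × 40320 = 80640.

80640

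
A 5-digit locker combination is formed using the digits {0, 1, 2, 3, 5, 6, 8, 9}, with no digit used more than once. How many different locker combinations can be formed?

6720

This is a permutation of 5 out of 8: P(8,5) = 8!/3!.
8 × 7 × 6 × 5 × 4 = 6720.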